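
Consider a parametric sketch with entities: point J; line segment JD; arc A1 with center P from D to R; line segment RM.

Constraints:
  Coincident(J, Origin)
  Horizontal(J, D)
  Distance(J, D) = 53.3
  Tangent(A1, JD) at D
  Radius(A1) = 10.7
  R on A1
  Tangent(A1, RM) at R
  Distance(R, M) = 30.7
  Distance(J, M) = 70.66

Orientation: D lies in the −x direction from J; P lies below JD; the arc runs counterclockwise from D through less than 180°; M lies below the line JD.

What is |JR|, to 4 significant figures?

65.05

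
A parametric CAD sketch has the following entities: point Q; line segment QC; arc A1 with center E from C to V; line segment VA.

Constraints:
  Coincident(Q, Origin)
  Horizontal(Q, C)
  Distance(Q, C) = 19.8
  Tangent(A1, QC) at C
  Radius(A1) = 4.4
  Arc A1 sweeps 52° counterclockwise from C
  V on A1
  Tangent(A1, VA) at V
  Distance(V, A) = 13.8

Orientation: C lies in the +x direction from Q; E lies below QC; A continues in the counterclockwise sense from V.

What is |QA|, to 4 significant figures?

14.81

Q is at the origin; QC is horizontal with |QC| = 19.8 and C on the +x side, so C = (19.80, 0.000). The tangent condition forces EC to be normal to QC, so E = C + (0, -4.4) = (19.80, -4.400). On A1, C sits at bearing 90° from E; a 52° counterclockwise sweep puts V at bearing 142°, so V = E + 4.4·(cos 142°, sin 142°) = (16.33, -1.691). The tangent condition forces EV to be normal to VA, so VA runs along (−sin 142°, cos 142°); with |VA| = 13.8, A = (7.837, -12.57). Then |QA| = |A − Q| = 14.81.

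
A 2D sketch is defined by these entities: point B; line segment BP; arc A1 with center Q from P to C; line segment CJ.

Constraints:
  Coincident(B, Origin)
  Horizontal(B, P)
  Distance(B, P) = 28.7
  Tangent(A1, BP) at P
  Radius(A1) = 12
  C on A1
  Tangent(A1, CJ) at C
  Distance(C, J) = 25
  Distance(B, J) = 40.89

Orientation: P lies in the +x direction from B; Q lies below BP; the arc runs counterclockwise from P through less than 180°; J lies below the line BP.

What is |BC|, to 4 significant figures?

20.66

Checks: B = (0.00, 0.00) ✓; |QC| = 12.00 ✓; ∠(QC, CJ) = 90.00° ✓; |CJ| = 25.00 ✓; |BJ| = 40.89 ✓.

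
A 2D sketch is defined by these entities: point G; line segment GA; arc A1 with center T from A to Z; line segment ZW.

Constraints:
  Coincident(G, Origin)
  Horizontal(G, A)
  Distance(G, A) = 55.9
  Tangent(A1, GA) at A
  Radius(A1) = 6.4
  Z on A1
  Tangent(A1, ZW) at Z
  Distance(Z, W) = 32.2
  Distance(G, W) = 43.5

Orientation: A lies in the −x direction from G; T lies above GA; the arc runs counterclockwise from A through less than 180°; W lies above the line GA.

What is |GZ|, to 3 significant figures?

50.7

Checks: |TZ| = 6.400 ✓; ∠(TZ, ZW) = 90.00° ✓; |ZW| = 32.20 ✓; |GW| = 43.50 ✓.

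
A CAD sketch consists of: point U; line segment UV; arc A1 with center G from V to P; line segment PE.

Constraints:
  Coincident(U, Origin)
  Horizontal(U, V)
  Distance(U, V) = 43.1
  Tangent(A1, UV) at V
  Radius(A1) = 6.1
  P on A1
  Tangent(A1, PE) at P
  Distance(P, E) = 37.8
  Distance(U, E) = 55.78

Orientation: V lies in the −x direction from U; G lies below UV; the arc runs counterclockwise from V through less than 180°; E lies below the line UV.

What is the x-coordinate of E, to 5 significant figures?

-34.912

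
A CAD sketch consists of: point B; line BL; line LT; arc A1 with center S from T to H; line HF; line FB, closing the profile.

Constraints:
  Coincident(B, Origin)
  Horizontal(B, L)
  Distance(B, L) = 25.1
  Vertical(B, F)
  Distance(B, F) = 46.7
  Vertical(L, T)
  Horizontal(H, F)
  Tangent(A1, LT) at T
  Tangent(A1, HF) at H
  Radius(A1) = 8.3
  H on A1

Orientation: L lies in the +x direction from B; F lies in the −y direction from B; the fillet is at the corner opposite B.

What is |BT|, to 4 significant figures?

45.88

The virtual corner opposite B is at (25.10, -46.70). Tangency of A1 to LT means the radius ST is perpendicular to LT and since A1 is tangent to HF there, SH ⟂ HF, with radius 8.3, so the center S sits 8.3 in from both sides at S = (16.80, -38.40). That places the tangent points at T = (25.10, -38.40) on LT and H = (16.80, -46.70) on HF. Then |BT| = |T − B| = 45.88.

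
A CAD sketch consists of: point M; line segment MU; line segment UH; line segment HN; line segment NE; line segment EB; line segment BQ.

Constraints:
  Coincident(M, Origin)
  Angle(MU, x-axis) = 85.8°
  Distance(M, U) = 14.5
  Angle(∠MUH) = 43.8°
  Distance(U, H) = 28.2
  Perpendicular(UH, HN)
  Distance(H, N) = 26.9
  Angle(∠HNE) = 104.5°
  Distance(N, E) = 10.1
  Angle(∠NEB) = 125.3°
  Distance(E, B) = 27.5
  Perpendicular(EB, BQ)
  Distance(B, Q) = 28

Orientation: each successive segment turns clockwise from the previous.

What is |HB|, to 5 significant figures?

32.924

M is at the origin; MU runs at 85.8° with length 14.5, so U = (1.0620, 14.461). ∠MUH = 43.8° gives UH at -50.400° from the x-axis; with |UH| = 28.2, H = (19.037, -7.2674). The perpendicularity gives HN at right angles to UH, so HN runs at -140.40°; with |HN| = 26.9, N = (-1.6895, -24.414). ∠HNE = 104.5° gives NE at 144.10° from the x-axis; with |NE| = 10.1, E = (-9.8709, -18.492). ∠NEB = 125.3° gives EB at 89.400° from the x-axis; with |EB| = 27.5, B = (-9.5829, 9.0067). Then |HB| = |B − H| = 32.924.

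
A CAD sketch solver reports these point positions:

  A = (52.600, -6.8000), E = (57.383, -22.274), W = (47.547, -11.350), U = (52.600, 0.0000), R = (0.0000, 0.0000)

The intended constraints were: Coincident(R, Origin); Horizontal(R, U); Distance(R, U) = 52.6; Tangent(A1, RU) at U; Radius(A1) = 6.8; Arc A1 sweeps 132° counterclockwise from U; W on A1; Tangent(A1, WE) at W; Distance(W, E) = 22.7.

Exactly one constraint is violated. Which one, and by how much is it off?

Distance(W, E) = 22.7 — off by 8.00.

R = (0.00, 0.00) ✓; R.y = 0.00, U.y = 0.00 ✓; |RU| = 52.60 ✓; ∠(AU, UR) = 90.00° ✓; |AU| = 6.800 ✓; bearing(A→W) − bearing(A→U) = 132.0° ✓; |AW| = 6.800 ✓; ∠(AW, WE) = 90.00° ✓; |WE| = 14.70 ✗.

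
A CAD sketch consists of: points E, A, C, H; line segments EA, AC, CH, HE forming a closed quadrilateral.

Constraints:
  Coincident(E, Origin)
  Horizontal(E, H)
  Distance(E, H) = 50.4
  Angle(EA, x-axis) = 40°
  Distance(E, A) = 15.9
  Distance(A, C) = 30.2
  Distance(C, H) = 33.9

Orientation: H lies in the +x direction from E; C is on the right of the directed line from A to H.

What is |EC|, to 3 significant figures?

28.6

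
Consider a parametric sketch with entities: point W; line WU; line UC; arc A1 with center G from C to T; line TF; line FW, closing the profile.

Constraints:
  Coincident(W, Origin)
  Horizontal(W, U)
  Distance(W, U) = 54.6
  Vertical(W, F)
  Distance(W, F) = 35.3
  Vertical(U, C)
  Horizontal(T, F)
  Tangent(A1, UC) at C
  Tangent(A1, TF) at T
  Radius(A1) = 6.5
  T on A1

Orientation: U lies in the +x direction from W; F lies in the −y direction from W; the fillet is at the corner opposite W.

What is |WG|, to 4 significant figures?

56.06

W is at the origin; W and U share the same y with |WU| = 54.6 and U on the +x side, so U = (54.60, 0.000). W and F share the same x with |WF| = 35.3 and F on the −y side, so F = (0.000, -35.30). The virtual corner opposite W is at (54.60, -35.30). A1 meets UC tangentially, so GC is at right angles to UC and the tangent condition forces GT to be normal to TF, with radius 6.5, so the center G sits 6.5 in from both sides at G = (48.10, -28.80). Then |WG| = |G − W| = 56.06.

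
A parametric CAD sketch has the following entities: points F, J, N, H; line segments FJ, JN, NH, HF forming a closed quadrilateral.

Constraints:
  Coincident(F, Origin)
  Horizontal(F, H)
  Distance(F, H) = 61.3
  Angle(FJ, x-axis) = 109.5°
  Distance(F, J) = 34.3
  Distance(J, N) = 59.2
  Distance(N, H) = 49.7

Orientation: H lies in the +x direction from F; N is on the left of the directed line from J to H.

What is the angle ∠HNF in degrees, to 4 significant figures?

62.26°

F is at the origin; FH is horizontal with |FH| = 61.3 and H in +x, so H = (61.3, 0). FJ runs at 109.5° with |FJ| = 34.3, so J = (-11.45, 32.33). N is determined by |JN| = 59.2 and |NH| = 49.7 together: it lies at the intersection of circle(J, 59.2) and circle(H, 49.7). With |JH| = 79.61, the foot of the radical line on JH is 46.30 from J and the perpendicular offset is √(59.2² − 46.30²) = 36.89. Taking the left-of-JH solution: N = (45.84, 47.24).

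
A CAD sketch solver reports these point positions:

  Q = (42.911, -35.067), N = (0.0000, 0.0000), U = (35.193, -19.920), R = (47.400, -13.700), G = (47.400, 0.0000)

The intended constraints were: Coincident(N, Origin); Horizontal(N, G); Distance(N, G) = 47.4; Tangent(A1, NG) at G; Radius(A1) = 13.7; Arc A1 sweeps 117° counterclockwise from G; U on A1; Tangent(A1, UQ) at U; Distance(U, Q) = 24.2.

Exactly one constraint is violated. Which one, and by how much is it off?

Distance(U, Q) = 24.2 — off by 7.20.

N = (0.00, 0.00) ✓; N.y = 0.00, G.y = 0.00 ✓; |NG| = 47.40 ✓; ∠(RG, GN) = 90.00° ✓; |RG| = 13.70 ✓; bearing(R→U) − bearing(R→G) = 117.0° ✓; |RU| = 13.70 ✓; ∠(RU, UQ) = 90.00° ✓; |UQ| = 17.00 ✗.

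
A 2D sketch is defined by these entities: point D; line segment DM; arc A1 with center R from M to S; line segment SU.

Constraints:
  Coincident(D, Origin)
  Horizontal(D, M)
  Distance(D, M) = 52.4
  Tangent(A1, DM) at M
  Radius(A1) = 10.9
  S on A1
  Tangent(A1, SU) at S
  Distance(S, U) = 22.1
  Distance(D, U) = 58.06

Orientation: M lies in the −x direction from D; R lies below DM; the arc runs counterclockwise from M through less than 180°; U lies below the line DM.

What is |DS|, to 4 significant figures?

63.32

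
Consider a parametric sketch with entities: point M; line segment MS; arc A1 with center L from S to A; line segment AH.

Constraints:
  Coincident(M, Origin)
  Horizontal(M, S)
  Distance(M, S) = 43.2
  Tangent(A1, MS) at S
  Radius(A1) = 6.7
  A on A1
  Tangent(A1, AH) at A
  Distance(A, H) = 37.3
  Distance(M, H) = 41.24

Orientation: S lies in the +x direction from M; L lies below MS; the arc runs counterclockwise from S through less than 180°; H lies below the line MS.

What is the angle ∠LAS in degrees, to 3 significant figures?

59.2°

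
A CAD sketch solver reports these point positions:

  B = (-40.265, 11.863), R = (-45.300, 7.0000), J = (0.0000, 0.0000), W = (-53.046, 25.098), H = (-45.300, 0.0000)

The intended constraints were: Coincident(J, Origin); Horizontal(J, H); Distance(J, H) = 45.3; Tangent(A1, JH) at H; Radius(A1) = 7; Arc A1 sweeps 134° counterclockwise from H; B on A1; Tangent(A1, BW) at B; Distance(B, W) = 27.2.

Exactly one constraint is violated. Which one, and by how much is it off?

Distance(B, W) = 27.2 — off by 8.80.

J = (0.00, 0.00) ✓; J.y = 0.00, H.y = 0.00 ✓; |JH| = 45.30 ✓; ∠(RH, HJ) = 90.00° ✓; |RH| = 7.000 ✓; bearing(R→B) − bearing(R→H) = 134.0° ✓; |RB| = 7.000 ✓; ∠(RB, BW) = 90.00° ✓; |BW| = 18.40 ✗.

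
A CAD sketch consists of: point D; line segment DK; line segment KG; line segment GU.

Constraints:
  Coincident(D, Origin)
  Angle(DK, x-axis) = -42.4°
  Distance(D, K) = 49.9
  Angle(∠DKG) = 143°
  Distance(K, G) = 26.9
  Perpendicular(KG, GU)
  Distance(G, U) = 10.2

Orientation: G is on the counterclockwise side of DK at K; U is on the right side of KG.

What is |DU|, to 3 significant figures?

77.9

D is at the origin; DK runs at -42.4° with length 49.9, so K = 49.9·(cos -42.4°, sin -42.4°) = (36.8, -33.6). ∠DKG = 143.0°, so KG runs at -42.4° + (180° − 143.0°) = -5.40° from the x-axis; with |KG| = 26.9, G = K + 26.9·(cos -5.40°, sin -5.40°) = (63.6, -36.2). KG ⟂ GU; with |GU| = 10.2 on the right of KG, U = G + 10.2·(-0.0941, -0.996) = (62.7, -46.3). Then |DU| = |U − D| = 77.9.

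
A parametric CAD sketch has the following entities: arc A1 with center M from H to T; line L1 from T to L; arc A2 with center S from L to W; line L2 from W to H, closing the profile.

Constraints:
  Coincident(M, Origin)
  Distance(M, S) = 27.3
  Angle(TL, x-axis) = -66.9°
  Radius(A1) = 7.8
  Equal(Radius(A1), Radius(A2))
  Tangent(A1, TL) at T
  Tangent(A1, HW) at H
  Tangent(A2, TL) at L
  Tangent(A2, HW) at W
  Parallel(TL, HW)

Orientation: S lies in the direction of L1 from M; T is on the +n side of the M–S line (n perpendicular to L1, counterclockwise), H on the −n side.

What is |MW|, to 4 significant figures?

28.39

Tangency of A1 to both parallel lines with radius 7.8 puts T and H at M ± 7.8·n: T = (7.175, 3.060), H = (-7.175, -3.060). Equal radii place L and W the same way about S: L = S + 7.8·n = (17.89, -22.05), W = S − 7.8·n = (3.536, -28.17). Then |MW| = |W − M| = 28.39.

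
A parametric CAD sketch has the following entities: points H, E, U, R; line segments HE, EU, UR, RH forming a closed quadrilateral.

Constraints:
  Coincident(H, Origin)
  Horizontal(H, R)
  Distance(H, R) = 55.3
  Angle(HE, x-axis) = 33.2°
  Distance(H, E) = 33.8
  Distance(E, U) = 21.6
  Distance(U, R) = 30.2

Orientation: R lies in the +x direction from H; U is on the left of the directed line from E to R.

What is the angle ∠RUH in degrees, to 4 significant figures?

74.04°

Checks: |EU| = 21.60 ✓; |UR| = 30.20 ✓.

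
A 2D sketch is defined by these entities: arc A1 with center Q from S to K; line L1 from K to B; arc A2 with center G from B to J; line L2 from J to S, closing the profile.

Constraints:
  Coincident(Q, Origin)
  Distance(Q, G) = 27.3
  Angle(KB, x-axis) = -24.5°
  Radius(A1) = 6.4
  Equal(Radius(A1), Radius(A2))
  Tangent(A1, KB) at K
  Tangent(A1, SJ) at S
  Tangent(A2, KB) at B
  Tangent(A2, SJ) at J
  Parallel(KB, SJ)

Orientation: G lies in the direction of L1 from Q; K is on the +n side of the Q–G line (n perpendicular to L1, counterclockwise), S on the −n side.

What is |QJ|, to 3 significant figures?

28.0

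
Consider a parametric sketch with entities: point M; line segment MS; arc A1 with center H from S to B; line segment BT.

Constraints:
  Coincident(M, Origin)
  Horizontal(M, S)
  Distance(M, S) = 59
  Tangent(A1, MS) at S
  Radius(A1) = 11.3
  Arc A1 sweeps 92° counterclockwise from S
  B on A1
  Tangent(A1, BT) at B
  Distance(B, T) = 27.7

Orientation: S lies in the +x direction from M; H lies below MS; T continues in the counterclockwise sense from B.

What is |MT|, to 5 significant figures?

62.608

M is at the origin; M and S share the same y with |MS| = 59.0 and S on the +x side, so S = (59.000, 0.0000). The tangent condition forces HS to be normal to MS, so H = S + (0, -11.3) = (59.000, -11.300). On A1, S sits at bearing 90° from H; a 92° counterclockwise sweep puts B at bearing 182°, so B = H + 11.3·(cos 182°, sin 182°) = (47.707, -11.694). Since A1 is tangent to BT there, HB ⟂ BT, so BT runs along (−sin 182°, cos 182°); with |BT| = 27.7, T = (48.674, -39.377). Then |MT| = |T − M| = 62.608.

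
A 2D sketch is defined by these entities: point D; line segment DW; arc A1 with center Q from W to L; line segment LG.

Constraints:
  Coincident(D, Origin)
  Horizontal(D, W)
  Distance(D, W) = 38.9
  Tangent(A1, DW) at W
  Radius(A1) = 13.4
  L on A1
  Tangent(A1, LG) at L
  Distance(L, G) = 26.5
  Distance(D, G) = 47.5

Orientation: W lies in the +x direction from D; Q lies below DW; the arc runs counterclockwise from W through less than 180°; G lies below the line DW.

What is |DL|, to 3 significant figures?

28.8

D is at the origin; DW is horizontal with |DW| = 38.9 and W on the +x side, so W = (38.9, 0.00). The tangent condition forces QW to be normal to DW, so Q = W + (0, -13.4) = (38.9, -13.4). Since QL ⟂ LG (tangency), |QG| = √(13.4² + 26.5²) = 29.7 regardless of where L sits on A1. So G lies on both circle(D, 47.5) and circle(Q, 29.7); the below-DW intersection is G = (25.7, -40.0). L is the foot of the tangent from G: L = (25.5, -13.5).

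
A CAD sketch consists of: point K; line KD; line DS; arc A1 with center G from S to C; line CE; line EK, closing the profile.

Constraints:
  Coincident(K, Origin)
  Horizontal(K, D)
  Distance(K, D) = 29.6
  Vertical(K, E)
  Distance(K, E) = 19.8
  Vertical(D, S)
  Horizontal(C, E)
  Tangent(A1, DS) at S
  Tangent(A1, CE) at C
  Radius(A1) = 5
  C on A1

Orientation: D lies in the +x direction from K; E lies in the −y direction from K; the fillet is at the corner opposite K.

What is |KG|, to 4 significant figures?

28.71

K is at the origin; K and D share the same y with |KD| = 29.6 and D on the +x side, so D = (29.60, 0.000). KE is vertical with |KE| = 19.8 and E on the −y side, so E = (0.000, -19.80). The virtual corner opposite K is at (29.60, -19.80). A1 meets DS tangentially, so GS is at right angles to DS and since A1 is tangent to CE there, GC ⟂ CE, with radius 5.0, so the center G sits 5.0 in from both sides at G = (24.60, -14.80). Then |KG| = |G − K| = 28.71.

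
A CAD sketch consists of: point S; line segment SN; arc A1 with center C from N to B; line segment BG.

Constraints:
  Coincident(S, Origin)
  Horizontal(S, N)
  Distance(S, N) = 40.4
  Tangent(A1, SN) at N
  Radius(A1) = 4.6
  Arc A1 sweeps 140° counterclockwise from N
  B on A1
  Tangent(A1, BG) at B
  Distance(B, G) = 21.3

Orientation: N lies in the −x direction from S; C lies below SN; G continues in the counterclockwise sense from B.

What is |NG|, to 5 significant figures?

25.581

S is at the origin; S and N share the same y with |SN| = 40.4 and N on the −x side, so N = (-40.400, 0.0000). The tangent condition forces CN to be normal to SN, so C = N + (0, -4.6) = (-40.400, -4.6000). On A1, N sits at bearing 90° from C; a 140° counterclockwise sweep puts B at bearing 230°, so B = C + 4.6·(cos 230°, sin 230°) = (-43.357, -8.1238). Tangency of A1 to BG means the radius CB is perpendicular to BG, so BG runs along (−sin 230°, cos 230°); with |BG| = 21.3, G = (-27.040, -21.815). Then |NG| = |G − N| = 25.581.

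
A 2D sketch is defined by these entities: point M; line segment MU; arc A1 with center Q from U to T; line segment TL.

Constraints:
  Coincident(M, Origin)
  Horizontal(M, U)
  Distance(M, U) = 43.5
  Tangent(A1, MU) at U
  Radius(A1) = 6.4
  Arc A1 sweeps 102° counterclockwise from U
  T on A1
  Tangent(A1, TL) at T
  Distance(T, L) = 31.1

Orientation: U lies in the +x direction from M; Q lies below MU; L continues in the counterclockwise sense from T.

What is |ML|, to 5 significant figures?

58.015

M is at the origin; MU is horizontal with |MU| = 43.5 and U on the +x side, so U = (43.500, 0.0000). The tangent condition forces QU to be normal to MU, so Q = U + (0, -6.4) = (43.500, -6.4000). On A1, U sits at bearing 90° from Q; a 102° counterclockwise sweep puts T at bearing 192°, so T = Q + 6.4·(cos 192°, sin 192°) = (37.240, -7.7306). A1 meets TL tangentially, so QT is at right angles to TL, so TL runs along (−sin 192°, cos 192°); with |TL| = 31.1, L = (43.706, -38.151). Then |ML| = |L − M| = 58.015.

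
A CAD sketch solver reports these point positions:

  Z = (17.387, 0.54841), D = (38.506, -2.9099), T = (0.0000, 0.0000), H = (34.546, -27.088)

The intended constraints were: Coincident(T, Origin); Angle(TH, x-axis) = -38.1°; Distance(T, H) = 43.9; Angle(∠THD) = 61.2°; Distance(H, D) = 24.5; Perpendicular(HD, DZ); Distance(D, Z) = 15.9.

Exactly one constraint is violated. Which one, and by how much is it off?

Distance(D, Z) = 15.9 — off by 5.50.

T = (0.00, 0.00) ✓; TH at -38.10° ✓; |TH| = 43.90 ✓; ∠THD = 61.20° ✓; |HD| = 24.50 ✓; ∠(HD, DZ) = 90.00° ✓; |DZ| = 21.40 ✗.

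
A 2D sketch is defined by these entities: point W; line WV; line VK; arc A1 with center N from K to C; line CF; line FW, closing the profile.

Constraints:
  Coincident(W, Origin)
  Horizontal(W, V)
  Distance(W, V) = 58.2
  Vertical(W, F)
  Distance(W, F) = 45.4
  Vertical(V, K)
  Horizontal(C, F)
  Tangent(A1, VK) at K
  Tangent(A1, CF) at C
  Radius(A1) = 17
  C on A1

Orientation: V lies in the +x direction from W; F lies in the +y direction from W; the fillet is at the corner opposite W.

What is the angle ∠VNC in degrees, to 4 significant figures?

149.1°

W is at the origin; W and V share the same y with |WV| = 58.2 and V on the +x side, so V = (58.20, 0.000). W and F share the same x with |WF| = 45.4 and F on the +y side, so F = (0.000, 45.40). The virtual corner opposite W is at (58.20, 45.40). Tangency of A1 to VK means the radius NK is perpendicular to VK and tangency of A1 to CF means the radius NC is perpendicular to CF, with radius 17.0, so the center N sits 17.0 in from both sides at N = (41.20, 28.40). That places the tangent points at K = (58.20, 28.40) on VK and C = (41.20, 45.40) on CF. Then cos ∠VNC = NV·NC / (|NV||NC|), giving 149.1°.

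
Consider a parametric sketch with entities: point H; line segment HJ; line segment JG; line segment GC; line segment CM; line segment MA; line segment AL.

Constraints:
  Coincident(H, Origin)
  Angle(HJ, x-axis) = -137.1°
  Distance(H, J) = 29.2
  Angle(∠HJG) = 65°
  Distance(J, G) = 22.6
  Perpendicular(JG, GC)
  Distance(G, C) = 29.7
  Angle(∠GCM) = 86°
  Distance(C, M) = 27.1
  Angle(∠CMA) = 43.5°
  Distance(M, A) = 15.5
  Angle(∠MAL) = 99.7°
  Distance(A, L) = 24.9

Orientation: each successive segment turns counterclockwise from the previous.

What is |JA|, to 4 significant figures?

19.46

H is at the origin; HJ runs at -137.1° with length 29.2, so J = (-21.39, -19.88). ∠HJG = 65.0° gives JG at -22.10° from the x-axis; with |JG| = 22.6, G = (-0.4507, -28.38). JG is perpendicular to GC, so GC runs at 67.90°; with |GC| = 29.7, C = (10.72, -0.8618). ∠GCM = 86.0° gives CM at 161.9° from the x-axis; with |CM| = 27.1, M = (-15.04, 7.558). ∠CMA = 43.5° gives MA at -61.60° from the x-axis; with |MA| = 15.5, A = (-7.664, -6.077). Then |JA| = |A − J| = 19.46.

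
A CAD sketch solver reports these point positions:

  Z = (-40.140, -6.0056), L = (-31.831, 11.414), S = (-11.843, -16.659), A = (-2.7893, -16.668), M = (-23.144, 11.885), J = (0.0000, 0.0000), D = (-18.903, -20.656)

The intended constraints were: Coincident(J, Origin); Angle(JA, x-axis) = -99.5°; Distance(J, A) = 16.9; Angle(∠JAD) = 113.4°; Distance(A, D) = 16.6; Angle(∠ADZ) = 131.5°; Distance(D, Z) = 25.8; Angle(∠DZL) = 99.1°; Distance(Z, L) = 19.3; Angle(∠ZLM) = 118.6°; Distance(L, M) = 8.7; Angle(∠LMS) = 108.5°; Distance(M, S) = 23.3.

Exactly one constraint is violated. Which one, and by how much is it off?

Distance(M, S) = 23.3 — off by 7.40.

J = (0.00, 0.00) ✓; JA at -99.50° ✓; |JA| = 16.90 ✓; ∠JAD = 113.4° ✓; |AD| = 16.60 ✓; ∠ADZ = 131.5° ✓; |DZ| = 25.80 ✓; ∠DZL = 99.10° ✓; |ZL| = 19.30 ✓; ∠ZLM = 118.6° ✓; |LM| = 8.700 ✓; ∠LMS = 108.5° ✓; |MS| = 30.70 ✗.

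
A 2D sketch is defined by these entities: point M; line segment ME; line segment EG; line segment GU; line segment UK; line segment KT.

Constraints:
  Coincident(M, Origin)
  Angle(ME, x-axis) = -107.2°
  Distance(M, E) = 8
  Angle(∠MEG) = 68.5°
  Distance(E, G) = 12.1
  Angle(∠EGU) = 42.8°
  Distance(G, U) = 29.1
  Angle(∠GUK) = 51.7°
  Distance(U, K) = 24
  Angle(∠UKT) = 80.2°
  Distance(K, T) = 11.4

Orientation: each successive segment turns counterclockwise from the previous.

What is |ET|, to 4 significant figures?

3.109

M is at the origin; ME runs at -107.2° with length 8.0, so E = (-2.366, -7.642). ∠MEG = 68.5° gives EG at 4.300° from the x-axis; with |EG| = 12.1, G = (9.700, -6.735). ∠EGU = 42.8° gives GU at 141.5° from the x-axis; with |GU| = 29.1, U = (-13.07, 11.38). ∠GUK = 51.7° gives UK at -90.20° from the x-axis; with |UK| = 24.0, K = (-13.16, -12.62). ∠UKT = 80.2° gives KT at 9.600° from the x-axis; with |KT| = 11.4, T = (-1.917, -10.72). Then |ET| = |T − E| = 3.109.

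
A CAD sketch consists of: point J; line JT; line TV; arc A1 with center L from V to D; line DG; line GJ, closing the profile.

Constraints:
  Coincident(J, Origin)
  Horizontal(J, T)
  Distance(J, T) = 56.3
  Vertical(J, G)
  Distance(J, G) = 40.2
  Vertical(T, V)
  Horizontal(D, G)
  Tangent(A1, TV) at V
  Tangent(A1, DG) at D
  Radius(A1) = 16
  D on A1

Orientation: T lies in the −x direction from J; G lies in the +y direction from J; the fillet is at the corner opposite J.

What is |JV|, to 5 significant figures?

61.281

The virtual corner opposite J is at (-56.300, 40.200). The tangent condition forces LV to be normal to TV and tangency of A1 to DG means the radius LD is perpendicular to DG, with radius 16.0, so the center L sits 16.0 in from both sides at L = (-40.300, 24.200). That places the tangent points at V = (-56.300, 24.200) on TV and D = (-40.300, 40.200) on DG. Then |JV| = |V − J| = 61.281.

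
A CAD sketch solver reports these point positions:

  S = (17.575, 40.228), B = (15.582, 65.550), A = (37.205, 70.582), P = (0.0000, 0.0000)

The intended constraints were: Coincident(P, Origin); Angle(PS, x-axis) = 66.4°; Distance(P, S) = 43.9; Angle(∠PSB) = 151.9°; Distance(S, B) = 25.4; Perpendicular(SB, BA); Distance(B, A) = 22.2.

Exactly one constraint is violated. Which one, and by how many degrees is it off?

Perpendicular(SB, BA) — off by 8.60°.

P = (0.00, 0.00) ✓; PS at 66.40° ✓; |PS| = 43.90 ✓; ∠PSB = 151.9° ✓; |SB| = 25.40 ✓; ∠(SB, BA) = 81.40° ✗; |BA| = 22.20 ✓.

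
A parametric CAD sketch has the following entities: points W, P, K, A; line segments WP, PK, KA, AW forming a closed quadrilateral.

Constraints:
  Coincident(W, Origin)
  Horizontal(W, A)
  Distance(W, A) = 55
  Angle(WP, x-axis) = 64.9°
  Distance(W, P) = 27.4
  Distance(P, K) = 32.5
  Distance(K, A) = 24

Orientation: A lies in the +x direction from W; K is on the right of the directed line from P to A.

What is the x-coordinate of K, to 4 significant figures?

31.03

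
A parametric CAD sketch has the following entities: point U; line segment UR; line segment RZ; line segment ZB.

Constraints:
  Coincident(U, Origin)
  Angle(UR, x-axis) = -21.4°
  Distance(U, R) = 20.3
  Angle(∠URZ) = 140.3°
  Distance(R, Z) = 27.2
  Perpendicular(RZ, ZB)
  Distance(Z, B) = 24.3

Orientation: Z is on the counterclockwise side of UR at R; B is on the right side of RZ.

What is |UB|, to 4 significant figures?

56.77

U is at the origin; UR runs at -21.4° with length 20.3, so R = 20.3·(cos -21.4°, sin -21.4°) = (18.90, -7.407). ∠URZ = 140.3°, so RZ runs at -21.4° + (180° − 140.3°) = 18.30° from the x-axis; with |RZ| = 27.2, Z = R + 27.2·(cos 18.30°, sin 18.30°) = (44.72, 1.134). The perpendicularity gives ZB at right angles to RZ; with |ZB| = 24.3 on the right of RZ, B = Z + 24.3·(0.3140, -0.9494) = (52.35, -21.94). Then |UB| = |B − U| = 56.77.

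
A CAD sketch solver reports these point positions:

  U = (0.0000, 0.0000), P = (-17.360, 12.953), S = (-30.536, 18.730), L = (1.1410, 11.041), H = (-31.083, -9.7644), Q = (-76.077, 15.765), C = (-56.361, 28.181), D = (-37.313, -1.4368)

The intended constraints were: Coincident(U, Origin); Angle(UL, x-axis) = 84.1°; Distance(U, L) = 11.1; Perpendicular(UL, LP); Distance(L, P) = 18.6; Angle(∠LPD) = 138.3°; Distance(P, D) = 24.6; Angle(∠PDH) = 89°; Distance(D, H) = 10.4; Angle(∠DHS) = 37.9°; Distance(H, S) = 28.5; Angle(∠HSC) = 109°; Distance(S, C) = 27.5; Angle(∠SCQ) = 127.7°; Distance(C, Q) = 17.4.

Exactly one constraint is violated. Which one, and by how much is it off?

Distance(C, Q) = 17.4 — off by 5.90.

U = (0.00, 0.00) ✓; UL at 84.10° ✓; |UL| = 11.10 ✓; ∠(UL, LP) = 90.00° ✓; |LP| = 18.60 ✓; ∠LPD = 138.3° ✓; |PD| = 24.60 ✓; ∠PDH = 89.00° ✓; |DH| = 10.40 ✓; ∠DHS = 37.90° ✓; |HS| = 28.50 ✓; ∠HSC = 109.0° ✓; |SC| = 27.50 ✓; ∠SCQ = 127.7° ✓; |CQ| = 23.30 ✗.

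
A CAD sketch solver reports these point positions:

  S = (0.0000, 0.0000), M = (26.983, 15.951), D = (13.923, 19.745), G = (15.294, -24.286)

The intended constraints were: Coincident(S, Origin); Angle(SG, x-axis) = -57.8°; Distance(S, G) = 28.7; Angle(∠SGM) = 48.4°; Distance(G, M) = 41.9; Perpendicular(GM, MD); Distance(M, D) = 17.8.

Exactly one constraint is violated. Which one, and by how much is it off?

Distance(M, D) = 17.8 — off by 4.20.

S = (0.00, 0.00) ✓; SG at -57.80° ✓; |SG| = 28.70 ✓; ∠SGM = 48.40° ✓; |GM| = 41.90 ✓; ∠(GM, MD) = 90.00° ✓; |MD| = 13.60 ✗.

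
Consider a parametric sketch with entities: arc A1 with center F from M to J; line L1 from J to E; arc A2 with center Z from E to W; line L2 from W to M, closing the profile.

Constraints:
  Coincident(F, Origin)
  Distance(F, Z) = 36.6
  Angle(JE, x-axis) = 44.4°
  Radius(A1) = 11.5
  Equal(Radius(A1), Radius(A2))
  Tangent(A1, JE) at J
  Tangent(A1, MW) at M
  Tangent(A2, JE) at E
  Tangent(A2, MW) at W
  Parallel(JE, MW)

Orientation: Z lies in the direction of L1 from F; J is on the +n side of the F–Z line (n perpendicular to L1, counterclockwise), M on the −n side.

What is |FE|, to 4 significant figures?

38.36

Tangency of A1 to both parallel lines with radius 11.5 puts J and M at F ± 11.5·n: J = (-8.046, 8.216), M = (8.046, -8.216). Equal radii place E and W the same way about Z: E = Z + 11.5·n = (18.10, 33.82), W = Z − 11.5·n = (34.20, 17.39). Then |FE| = |E − F| = 38.36.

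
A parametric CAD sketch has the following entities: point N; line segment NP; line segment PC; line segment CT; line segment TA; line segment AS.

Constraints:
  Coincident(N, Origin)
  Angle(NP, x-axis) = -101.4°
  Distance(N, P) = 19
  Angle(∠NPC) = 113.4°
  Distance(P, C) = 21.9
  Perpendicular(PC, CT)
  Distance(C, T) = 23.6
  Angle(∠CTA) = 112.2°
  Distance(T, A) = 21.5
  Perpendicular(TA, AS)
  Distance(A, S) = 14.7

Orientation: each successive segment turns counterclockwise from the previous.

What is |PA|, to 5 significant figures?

31.786

PC is perpendicular to CT, so CT runs at 55.200°; with |CT| = 23.6, T = (27.697, -11.745). ∠CTA = 112.2° gives TA at 123.00° from the x-axis; with |TA| = 21.5, A = (15.987, 6.2868). Then |PA| = |A − P| = 31.786.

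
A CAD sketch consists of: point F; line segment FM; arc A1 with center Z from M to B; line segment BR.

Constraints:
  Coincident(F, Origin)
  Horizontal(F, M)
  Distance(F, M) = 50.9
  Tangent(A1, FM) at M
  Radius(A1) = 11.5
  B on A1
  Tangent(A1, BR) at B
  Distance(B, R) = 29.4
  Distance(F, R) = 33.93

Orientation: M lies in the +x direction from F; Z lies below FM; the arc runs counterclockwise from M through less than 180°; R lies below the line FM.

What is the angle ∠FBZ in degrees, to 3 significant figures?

142°

F is at the origin; FM is horizontal with |FM| = 50.9 and M on the +x side, so M = (50.9, 0.00). The tangent condition forces ZM to be normal to FM, so Z = M + (0, -11.5) = (50.9, -11.5). Since ZB ⟂ BR (tangency), |ZR| = √(11.5² + 29.4²) = 31.6 regardless of where B sits on A1. So R lies on both circle(F, 33.93) and circle(Z, 31.6); the below-FM intersection is R = (22.5, -25.4). B is the foot of the tangent from R: B = (42.4, -3.72).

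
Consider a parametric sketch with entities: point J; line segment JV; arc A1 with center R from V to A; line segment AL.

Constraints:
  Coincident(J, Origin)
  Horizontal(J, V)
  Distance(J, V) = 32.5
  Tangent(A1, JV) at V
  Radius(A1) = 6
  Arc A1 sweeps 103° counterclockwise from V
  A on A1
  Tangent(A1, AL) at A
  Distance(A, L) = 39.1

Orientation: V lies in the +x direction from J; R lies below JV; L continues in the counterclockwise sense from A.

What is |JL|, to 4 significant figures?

57.64

On A1, V sits at bearing 90° from R; a 103° counterclockwise sweep puts A at bearing 193°, so A = R + 6.0·(cos 193°, sin 193°) = (26.65, -7.350). The tangent condition forces RA to be normal to AL, so AL runs along (−sin 193°, cos 193°); with |AL| = 39.1, L = (35.45, -45.45). Then |JL| = |L − J| = 57.64.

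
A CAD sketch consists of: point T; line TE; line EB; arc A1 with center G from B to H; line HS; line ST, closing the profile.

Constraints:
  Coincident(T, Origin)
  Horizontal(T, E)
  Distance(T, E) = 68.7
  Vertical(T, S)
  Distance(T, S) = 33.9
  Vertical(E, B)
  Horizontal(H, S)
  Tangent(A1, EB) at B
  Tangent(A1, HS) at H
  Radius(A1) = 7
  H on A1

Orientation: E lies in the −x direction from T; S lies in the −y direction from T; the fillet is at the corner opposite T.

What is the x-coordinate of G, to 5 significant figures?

-61.700

T is at the origin; TE is horizontal with |TE| = 68.7 and E on the −x side, so E = (-68.700, 0.0000). T and S share the same x with |TS| = 33.9 and S on the −y side, so S = (0.0000, -33.900). The virtual corner opposite T is at (-68.700, -33.900). Since A1 is tangent to EB there, GB ⟂ EB and A1 meets HS tangentially, so GH is at right angles to HS, with radius 7.0, so the center G sits 7.0 in from both sides at G = (-61.700, -26.900). So G.x = -61.700.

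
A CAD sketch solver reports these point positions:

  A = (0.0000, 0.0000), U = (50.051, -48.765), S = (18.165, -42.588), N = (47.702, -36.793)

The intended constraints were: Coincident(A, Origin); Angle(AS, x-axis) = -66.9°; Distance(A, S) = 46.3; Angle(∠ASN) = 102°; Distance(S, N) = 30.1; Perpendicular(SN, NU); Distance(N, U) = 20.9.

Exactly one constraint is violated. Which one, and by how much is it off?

Distance(N, U) = 20.9 — off by 8.70.

A = (0.00, 0.00) ✓; AS at -66.90° ✓; |AS| = 46.30 ✓; ∠ASN = 102.0° ✓; |SN| = 30.10 ✓; ∠(SN, NU) = 90.00° ✓; |NU| = 12.20 ✗.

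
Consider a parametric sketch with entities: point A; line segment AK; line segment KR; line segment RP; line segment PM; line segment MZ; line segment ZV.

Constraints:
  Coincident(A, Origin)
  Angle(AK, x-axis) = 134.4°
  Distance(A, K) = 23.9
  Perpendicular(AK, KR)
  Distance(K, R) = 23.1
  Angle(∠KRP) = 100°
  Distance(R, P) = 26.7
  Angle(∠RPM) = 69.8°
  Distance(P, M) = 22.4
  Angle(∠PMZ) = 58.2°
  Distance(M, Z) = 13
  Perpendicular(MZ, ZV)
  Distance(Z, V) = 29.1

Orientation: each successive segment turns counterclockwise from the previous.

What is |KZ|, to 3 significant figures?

19.2

A is at the origin; AK runs at 134.4° with length 23.9, so K = (-16.7, 17.1). AK ⟂ KR, so KR runs at -136°; with |KR| = 23.1, R = (-33.2, 0.914). ∠KRP = 100.0° gives RP at -55.6° from the x-axis; with |RP| = 26.7, P = (-18.1, -21.1). ∠RPM = 69.8° gives PM at 54.6° from the x-axis; with |PM| = 22.4, M = (-5.17, -2.86). ∠PMZ = 58.2° gives MZ at 176° from the x-axis; with |MZ| = 13.0, Z = (-18.1, -2.04). Then |KZ| = |Z − K| = 19.2.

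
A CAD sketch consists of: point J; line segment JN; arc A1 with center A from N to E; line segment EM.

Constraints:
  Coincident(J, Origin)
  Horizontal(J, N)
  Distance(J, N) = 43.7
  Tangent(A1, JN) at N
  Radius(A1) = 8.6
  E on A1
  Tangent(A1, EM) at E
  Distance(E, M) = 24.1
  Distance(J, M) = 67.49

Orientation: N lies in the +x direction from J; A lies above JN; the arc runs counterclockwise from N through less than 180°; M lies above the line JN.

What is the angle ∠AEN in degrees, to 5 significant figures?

58.227°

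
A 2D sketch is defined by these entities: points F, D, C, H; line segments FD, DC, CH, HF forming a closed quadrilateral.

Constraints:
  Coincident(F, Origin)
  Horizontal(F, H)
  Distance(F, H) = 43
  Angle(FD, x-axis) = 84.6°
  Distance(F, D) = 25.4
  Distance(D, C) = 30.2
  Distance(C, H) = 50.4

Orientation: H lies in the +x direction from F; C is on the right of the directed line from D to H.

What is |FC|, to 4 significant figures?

8.011

F is at the origin; F and H share the same y with |FH| = 43.0 and H in +x, so H = (43.0, 0). FD runs at 84.6° with |FD| = 25.4, so D = (2.390, 25.29). C is determined by |DC| = 30.2 and |CH| = 50.4 together: it lies at the intersection of circle(D, 30.2) and circle(H, 50.4). With |DH| = 47.84, the foot of the radical line on DH is 6.903 from D and the perpendicular offset is √(30.2² − 6.903²) = 29.40. Taking the right-of-DH solution: C = (-7.291, -3.319).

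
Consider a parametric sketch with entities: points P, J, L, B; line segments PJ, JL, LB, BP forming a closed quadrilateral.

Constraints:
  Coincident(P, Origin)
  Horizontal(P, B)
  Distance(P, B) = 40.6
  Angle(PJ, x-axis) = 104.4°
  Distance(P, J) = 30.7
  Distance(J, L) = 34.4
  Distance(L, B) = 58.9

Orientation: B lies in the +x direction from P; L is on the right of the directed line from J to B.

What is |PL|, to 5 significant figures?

18.468

Checks: |JL| = 34.40 ✓; |LB| = 58.90 ✓.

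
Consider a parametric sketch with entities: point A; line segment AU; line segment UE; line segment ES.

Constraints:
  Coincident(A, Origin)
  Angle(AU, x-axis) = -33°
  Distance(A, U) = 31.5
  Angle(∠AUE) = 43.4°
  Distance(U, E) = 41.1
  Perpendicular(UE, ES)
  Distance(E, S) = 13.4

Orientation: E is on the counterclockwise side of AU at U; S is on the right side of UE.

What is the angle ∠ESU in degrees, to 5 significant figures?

71.942°

∠AUE = 43.4°, so UE runs at -33.0° + (180° − 43.4°) = 103.60° from the x-axis; with |UE| = 41.1, E = U + 41.1·(cos 103.60°, sin 103.60°) = (16.754, 22.791). The perpendicularity gives ES at right angles to UE; with |ES| = 13.4 on the right of UE, S = E + 13.4·(0.97196, 0.23514) = (29.778, 25.942). Then cos ∠ESU = SE·SU / (|SE||SU|), giving 71.942°.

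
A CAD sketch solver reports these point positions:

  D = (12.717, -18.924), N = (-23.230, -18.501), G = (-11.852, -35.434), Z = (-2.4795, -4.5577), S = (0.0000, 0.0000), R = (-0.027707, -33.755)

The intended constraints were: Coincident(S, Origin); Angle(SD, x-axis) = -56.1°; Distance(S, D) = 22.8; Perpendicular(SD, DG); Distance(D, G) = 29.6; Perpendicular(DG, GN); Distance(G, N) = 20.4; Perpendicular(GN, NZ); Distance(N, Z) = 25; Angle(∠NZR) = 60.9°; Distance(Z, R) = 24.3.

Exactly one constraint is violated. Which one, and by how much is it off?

Distance(Z, R) = 24.3 — off by 5.00.

S = (0.00, 0.00) ✓; SD at -56.10° ✓; |SD| = 22.80 ✓; ∠(SD, DG) = 90.00° ✓; |DG| = 29.60 ✓; ∠(DG, GN) = 90.00° ✓; |GN| = 20.40 ✓; ∠(GN, NZ) = 90.00° ✓; |NZ| = 25.00 ✓; ∠NZR = 60.90° ✓; |ZR| = 29.30 ✗.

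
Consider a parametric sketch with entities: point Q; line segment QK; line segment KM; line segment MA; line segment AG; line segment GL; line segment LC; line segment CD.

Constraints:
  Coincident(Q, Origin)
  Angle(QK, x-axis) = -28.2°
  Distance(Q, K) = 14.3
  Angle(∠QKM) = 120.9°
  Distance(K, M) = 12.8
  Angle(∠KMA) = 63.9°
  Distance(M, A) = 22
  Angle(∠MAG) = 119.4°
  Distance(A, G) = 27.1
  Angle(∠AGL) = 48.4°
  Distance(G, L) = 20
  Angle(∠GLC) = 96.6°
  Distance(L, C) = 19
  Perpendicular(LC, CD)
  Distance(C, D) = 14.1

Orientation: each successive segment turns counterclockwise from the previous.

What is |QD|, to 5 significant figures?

15.995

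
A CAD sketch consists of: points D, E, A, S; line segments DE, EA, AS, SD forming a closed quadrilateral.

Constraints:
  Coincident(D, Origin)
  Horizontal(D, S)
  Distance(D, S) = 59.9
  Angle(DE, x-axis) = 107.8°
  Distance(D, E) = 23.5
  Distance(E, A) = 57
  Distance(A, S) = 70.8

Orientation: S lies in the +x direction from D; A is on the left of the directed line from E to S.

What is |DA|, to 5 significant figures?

71.721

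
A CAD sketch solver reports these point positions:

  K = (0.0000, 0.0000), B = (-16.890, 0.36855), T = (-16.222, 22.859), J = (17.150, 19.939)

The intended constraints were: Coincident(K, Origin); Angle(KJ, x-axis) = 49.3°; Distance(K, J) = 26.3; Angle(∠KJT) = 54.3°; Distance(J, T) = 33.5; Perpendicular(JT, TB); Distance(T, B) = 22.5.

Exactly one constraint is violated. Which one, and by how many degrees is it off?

Perpendicular(JT, TB) — off by 3.30°.

K = (0.00, 0.00) ✓; KJ at 49.30° ✓; |KJ| = 26.30 ✓; ∠KJT = 54.30° ✓; |JT| = 33.50 ✓; ∠(JT, TB) = 93.30° ✗; |TB| = 22.50 ✓.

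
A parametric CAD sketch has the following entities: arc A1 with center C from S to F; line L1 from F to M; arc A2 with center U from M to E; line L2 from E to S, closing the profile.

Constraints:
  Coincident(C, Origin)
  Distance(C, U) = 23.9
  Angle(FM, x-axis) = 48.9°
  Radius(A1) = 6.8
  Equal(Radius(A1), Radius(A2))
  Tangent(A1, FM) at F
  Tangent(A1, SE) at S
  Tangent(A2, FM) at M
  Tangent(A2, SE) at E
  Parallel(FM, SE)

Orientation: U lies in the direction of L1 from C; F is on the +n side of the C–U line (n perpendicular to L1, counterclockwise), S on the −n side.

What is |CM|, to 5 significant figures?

24.849

Tangency of A1 to both parallel lines with radius 6.8 puts F and S at C ± 6.8·n: F = (-5.1242, 4.4702), S = (5.1242, -4.4702). Equal radii place M and E the same way about U: M = U + 6.8·n = (10.587, 22.480), E = U − 6.8·n = (20.835, 13.540). Then |CM| = |M − C| = 24.849.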